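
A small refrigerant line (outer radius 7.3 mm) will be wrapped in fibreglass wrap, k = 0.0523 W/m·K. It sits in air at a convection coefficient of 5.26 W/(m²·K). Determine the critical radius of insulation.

For a cylinder r_cr = k/h = 0.0523/5.26
r_cr = 9.94 mm; since the bare radius (7.3 mm) is below r_cr, adding a thin layer of insulation will *increase* heat loss.

r_cr ≈ 9.94 mm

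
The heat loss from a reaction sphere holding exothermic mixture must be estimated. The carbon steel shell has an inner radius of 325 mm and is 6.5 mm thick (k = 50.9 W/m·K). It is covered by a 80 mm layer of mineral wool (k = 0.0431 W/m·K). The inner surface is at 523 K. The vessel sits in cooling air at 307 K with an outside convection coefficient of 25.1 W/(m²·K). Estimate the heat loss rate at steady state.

Each spherical layer contributes R = (1/r_i − 1/r_o)/(4πk):
R_carbon steel shell = (1/0.325 − 1/0.3315)/(4π×50.9) = 9.432×10^-5 K/W
R_mineral wool = (1/0.3315 − 1/0.4115)/(4π×0.0431) = 1.083 K/W
R_outer film = 1/(h·4πr_o²) = 1/(25.1×4π×0.4115²) = 0.01872 K/W
R_total = 1.102 K/W
Q = ΔT/R_total = 216/1.102

Q ≈ 196 W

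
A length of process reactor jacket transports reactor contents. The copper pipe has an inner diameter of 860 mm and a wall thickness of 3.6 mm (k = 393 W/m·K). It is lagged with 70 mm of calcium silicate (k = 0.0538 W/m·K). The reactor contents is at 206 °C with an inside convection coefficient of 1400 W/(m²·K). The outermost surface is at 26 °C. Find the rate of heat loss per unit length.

Radial resistances (cylindrical: R_cond = ln(r_o/r_i)/(2πkL), R_conv = 1/(h·2πrL)):
R_inner film = 1/(h_i·2πr₁L) = 1/(1400×2π×0.43×1) = 2.644×10^-4 K/W
R_copper pipe wall = ln(433.6/430)/(2π×393×1) = 3.376×10^-6 K/W
R_calcium silicate = ln(503.6/433.6)/(2π×0.0538×1) = 0.4427 K/W
R_total = 0.443 K/W
Q = ΔT/R_total = 180/0.443

q′ ≈ 406 W/m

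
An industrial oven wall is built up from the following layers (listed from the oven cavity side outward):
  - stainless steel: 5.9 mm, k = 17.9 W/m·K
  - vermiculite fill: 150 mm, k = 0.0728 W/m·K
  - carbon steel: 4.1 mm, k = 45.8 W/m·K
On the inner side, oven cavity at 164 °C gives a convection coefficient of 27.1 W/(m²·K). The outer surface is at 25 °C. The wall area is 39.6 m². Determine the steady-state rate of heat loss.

Q ≈ 2620 W

Treating each layer as a thermal resistance in series:
R_inner film = 1/(h_i·A) = 1/(27.1×39.6) = 9.318×10^-4 K/W
R_stainless steel = L/(kA) = 0.0059/(17.9×39.6) = 8.323×10^-6 K/W
R_vermiculite fill = L/(kA) = 0.15/(0.0728×39.6) = 0.05203 K/W
R_carbon steel = L/(kA) = 0.0041/(45.8×39.6) = 2.261×10^-6 K/W
R_total = 0.05297 K/W
Q = ΔT / R_total = 139 / 0.05297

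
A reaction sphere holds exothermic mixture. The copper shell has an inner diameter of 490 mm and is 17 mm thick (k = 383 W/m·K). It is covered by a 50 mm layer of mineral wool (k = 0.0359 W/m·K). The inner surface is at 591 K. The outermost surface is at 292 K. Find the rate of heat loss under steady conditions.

Q ≈ 221 W

For a spherical shell R = (1/r₁ − 1/r₂)/(4πk); film R = 1/(h·4πr²). In series:
R_copper shell = (1/0.245 − 1/0.262)/(4π×383) = 5.503×10^-5 K/W
R_mineral wool = (1/0.262 − 1/0.312)/(4π×0.0359) = 1.356 K/W
R_total = 1.356 K/W
Q = ΔT/R_total = 299/1.356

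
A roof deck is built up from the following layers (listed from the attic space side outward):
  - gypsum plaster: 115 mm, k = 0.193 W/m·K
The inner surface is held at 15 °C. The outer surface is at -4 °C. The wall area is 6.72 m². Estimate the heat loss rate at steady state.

Thermal resistances in series:
R_gypsum plaster = L/(kA) = 0.115/(0.193×6.72) = 0.08867 K/W
R_total = 0.08867 K/W
Q = ΔT / R_total = 19 / 0.08867

Q ≈ 214 W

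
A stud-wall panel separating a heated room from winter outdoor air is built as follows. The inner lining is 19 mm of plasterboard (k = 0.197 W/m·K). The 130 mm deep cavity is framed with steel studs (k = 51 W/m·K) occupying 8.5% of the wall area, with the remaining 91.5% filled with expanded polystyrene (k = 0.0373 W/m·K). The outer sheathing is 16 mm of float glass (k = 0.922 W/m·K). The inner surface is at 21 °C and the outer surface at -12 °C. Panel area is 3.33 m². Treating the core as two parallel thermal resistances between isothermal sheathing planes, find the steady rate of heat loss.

Sheathing layers in series; stud and cavity paths in parallel between them.
R_inner = 0.019/(0.197×3.33) = 0.02896 K/W
R_stud  = 0.13/(51×0.085×3.33) = 0.009006 K/W
R_cav   = 0.13/(0.0373×0.915×3.33) = 1.144 K/W
1/R_core = 1/R_stud + 1/R_cav → R_core = 0.008935 K/W
R_outer = 0.016/(0.922×3.33) = 0.005211 K/W
R_total = 0.04311 K/W
Q = ΔT/R_total = 33/0.04311

Q ≈ 765 W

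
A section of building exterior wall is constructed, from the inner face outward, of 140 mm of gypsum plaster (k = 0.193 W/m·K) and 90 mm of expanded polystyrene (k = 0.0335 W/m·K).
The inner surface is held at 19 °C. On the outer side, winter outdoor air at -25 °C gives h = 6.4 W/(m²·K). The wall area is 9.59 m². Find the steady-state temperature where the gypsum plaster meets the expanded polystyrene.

T ≈ 10.1 °C

Model the wall as resistances in series:
R_gypsum plaster = L/(kA) = 0.14/(0.193×9.59) = 0.07564 K/W
R_expanded polystyrene = L/(kA) = 0.09/(0.0335×9.59) = 0.2801 K/W
R_outer film = 1/(h_o·A) = 1/(6.4×9.59) = 0.01629 K/W
R_total = 0.3721 K/W;  Q = ΔT/R_total = 44/0.3721 = 118.3 W
T_interface = T_inner − Q·ΣR(inner→interface) = 19 − 118×0.07564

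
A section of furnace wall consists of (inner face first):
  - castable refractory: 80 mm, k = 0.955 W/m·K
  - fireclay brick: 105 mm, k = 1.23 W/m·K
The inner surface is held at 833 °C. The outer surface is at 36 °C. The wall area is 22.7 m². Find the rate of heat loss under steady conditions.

Q ≈ 107000 W

Series thermal resistances:
R_castable refractory = L/(kA) = 0.08/(0.955×22.7) = 0.00369 K/W
R_fireclay brick = L/(kA) = 0.105/(1.23×22.7) = 0.003761 K/W
R_total = 0.007451 K/W
Q = ΔT / R_total = 797 / 0.007451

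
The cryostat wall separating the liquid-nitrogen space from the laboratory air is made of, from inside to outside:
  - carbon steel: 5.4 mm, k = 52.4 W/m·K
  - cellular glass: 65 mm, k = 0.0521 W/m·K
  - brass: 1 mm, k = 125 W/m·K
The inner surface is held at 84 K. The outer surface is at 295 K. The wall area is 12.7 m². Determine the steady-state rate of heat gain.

Q ≈ 2150 W

Treating each layer as a thermal resistance in series:
R_carbon steel = L/(kA) = 0.0054/(52.4×12.7) = 8.114×10^-6 K/W
R_cellular glass = L/(kA) = 0.065/(0.0521×12.7) = 0.09824 K/W
R_brass = L/(kA) = 0.001/(125×12.7) = 6.299×10^-7 K/W
R_total = 0.09825 K/W
Q = ΔT / R_total = 211 / 0.09825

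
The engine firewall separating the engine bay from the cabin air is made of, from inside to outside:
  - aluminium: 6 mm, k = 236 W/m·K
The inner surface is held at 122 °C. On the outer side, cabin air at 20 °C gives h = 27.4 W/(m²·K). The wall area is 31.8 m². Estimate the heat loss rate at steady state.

Model the wall as resistances in series:
R_aluminium = L/(kA) = 0.006/(236×31.8) = 7.995×10^-7 K/W
R_outer film = 1/(h_o·A) = 1/(27.4×31.8) = 0.001148 K/W
R_total = 0.001148 K/W
Q = ΔT / R_total = 102 / 0.001148

Q ≈ 88800 W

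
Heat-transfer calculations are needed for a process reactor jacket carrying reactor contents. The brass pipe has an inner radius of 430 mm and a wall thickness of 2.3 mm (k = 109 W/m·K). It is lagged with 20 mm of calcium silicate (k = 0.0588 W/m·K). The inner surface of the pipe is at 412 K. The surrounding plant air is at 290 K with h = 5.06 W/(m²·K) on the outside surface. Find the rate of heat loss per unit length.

q′ ≈ 636 W/m

Radial resistances (cylindrical: R_cond = ln(r_o/r_i)/(2πkL), R_conv = 1/(h·2πrL)):
R_brass pipe wall = ln(432.3/430)/(2π×109×1) = 7.789×10^-6 K/W
R_calcium silicate = ln(452.3/432.3)/(2π×0.0588×1) = 0.1224 K/W
R_outer film = 1/(h_o·2πr_oL) = 1/(5.06×2π×0.4523×1) = 0.06954 K/W
R_total = 0.192 K/W
Q = ΔT/R_total = 122/0.192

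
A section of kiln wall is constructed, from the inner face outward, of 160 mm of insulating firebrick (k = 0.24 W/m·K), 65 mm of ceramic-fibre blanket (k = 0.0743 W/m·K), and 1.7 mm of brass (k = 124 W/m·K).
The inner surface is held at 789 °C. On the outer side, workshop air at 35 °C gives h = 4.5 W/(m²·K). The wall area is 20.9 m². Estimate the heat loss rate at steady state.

Treating each layer as a thermal resistance in series:
R_insulating firebrick = L/(kA) = 0.16/(0.24×20.9) = 0.0319 K/W
R_ceramic-fibre blanket = L/(kA) = 0.065/(0.0743×20.9) = 0.04186 K/W
R_brass = L/(kA) = 0.0017/(124×20.9) = 6.56×10^-7 K/W
R_outer film = 1/(h_o·A) = 1/(4.5×20.9) = 0.01063 K/W
R_total = 0.08439 K/W
Q = ΔT / R_total = 754 / 0.08439

Q ≈ 8930 W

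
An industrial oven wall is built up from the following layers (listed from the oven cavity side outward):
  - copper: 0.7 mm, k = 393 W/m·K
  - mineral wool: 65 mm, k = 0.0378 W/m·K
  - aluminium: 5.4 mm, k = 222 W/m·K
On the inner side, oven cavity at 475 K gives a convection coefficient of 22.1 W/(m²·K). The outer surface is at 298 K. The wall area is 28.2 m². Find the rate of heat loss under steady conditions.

Series thermal resistances:
R_inner film = 1/(h_i·A) = 1/(22.1×28.2) = 0.001605 K/W
R_copper = L/(kA) = 0.0007/(393×28.2) = 6.316×10^-8 K/W
R_mineral wool = L/(kA) = 0.065/(0.0378×28.2) = 0.06098 K/W
R_aluminium = L/(kA) = 0.0054/(222×28.2) = 8.626×10^-7 K/W
R_total = 0.06258 K/W
Q = ΔT / R_total = 177 / 0.06258

Q ≈ 2830 W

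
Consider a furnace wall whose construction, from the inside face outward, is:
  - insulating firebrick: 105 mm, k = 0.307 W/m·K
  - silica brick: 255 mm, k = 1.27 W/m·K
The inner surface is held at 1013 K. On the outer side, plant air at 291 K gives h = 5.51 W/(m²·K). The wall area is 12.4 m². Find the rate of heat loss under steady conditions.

Series thermal resistances:
R_insulating firebrick = L/(kA) = 0.105/(0.307×12.4) = 0.02758 K/W
R_silica brick = L/(kA) = 0.255/(1.27×12.4) = 0.01619 K/W
R_outer film = 1/(h_o·A) = 1/(5.51×12.4) = 0.01464 K/W
R_total = 0.05841 K/W
Q = ΔT / R_total = 722 / 0.05841

Q ≈ 12400 W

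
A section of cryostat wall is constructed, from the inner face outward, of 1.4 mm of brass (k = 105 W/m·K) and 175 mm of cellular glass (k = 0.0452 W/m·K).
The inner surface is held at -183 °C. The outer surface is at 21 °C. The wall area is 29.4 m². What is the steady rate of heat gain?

Using the resistance-network approach (series):
R_brass = L/(kA) = 0.0014/(105×29.4) = 4.535×10^-7 K/W
R_cellular glass = L/(kA) = 0.175/(0.0452×29.4) = 0.1317 K/W
R_total = 0.1317 K/W
Q = ΔT / R_total = 204 / 0.1317

Q ≈ 1550 W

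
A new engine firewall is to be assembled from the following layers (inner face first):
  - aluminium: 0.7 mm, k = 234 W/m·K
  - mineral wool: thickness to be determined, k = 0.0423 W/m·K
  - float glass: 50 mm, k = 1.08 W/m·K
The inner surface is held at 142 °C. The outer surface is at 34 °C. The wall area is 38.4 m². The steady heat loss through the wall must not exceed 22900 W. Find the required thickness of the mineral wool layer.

L ≈ 5.7 mm

Using the resistance-network approach (series):
R_aluminium = L/(kA) = 0.0007/(234×38.4) = 7.79×10^-8 K/W
R_float glass = L/(kA) = 0.05/(1.08×38.4) = 0.001206 K/W
Sum of the known resistances R_other = 0.001206 K/W
Required total resistance R_tot = ΔT/Q_allow = 108/22900 = 0.004716 K/W
R_mineral wool = R_tot − R_other = 0.00351 K/W
L = R·k·A = 0.00351×0.0423×38.4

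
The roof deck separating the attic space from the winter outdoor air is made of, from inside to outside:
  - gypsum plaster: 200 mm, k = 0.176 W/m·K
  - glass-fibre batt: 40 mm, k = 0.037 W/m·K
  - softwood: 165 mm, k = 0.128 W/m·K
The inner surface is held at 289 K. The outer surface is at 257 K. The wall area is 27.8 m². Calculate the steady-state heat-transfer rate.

Q ≈ 254 W

Treating each layer as a thermal resistance in series:
R_gypsum plaster = L/(kA) = 0.2/(0.176×27.8) = 0.04088 K/W
R_glass-fibre batt = L/(kA) = 0.04/(0.037×27.8) = 0.03889 K/W
R_softwood = L/(kA) = 0.165/(0.128×27.8) = 0.04637 K/W
R_total = 0.1261 K/W
Q = ΔT / R_total = 32 / 0.1261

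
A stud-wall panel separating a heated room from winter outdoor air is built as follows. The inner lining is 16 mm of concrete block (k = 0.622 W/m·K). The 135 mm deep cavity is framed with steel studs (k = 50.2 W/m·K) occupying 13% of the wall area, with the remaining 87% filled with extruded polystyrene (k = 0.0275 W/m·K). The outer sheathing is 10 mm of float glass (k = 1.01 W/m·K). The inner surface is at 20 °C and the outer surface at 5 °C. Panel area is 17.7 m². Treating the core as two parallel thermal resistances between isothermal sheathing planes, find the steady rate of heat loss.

Sheathing layers in series; stud and cavity paths in parallel between them.
R_inner = 0.016/(0.622×17.7) = 0.001453 K/W
R_stud  = 0.135/(50.2×0.13×17.7) = 0.001169 K/W
R_cav   = 0.135/(0.0275×0.87×17.7) = 0.3188 K/W
1/R_core = 1/R_stud + 1/R_cav → R_core = 0.001164 K/W
R_outer = 0.01/(1.01×17.7) = 5.594×10^-4 K/W
R_total = 0.003177 K/W
Q = ΔT/R_total = 15/0.003177

Q ≈ 4720 W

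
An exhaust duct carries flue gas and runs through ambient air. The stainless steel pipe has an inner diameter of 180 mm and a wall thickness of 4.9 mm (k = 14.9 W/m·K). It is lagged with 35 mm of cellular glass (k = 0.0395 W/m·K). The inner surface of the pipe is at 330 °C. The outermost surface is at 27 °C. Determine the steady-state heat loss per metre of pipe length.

Cylindrical conduction, so R = ln(r₂/r₁)/(2πkL) per layer, in series:
R_stainless steel pipe wall = ln(94.9/90)/(2π×14.9×1) = 5.663×10^-4 K/W
R_cellular glass = ln(129.9/94.9)/(2π×0.0395×1) = 1.265 K/W
R_total = 1.266 K/W
Q = ΔT/R_total = 303/1.266

q′ ≈ 239 W/m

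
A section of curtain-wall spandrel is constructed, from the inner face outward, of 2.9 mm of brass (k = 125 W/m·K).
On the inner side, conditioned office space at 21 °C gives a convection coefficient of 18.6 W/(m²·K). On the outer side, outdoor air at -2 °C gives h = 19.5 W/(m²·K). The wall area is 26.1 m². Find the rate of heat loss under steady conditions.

Model the wall as resistances in series:
R_inner film = 1/(h_i·A) = 1/(18.6×26.1) = 0.00206 K/W
R_brass = L/(kA) = 0.0029/(125×26.1) = 8.889×10^-7 K/W
R_outer film = 1/(h_o·A) = 1/(19.5×26.1) = 0.001965 K/W
R_total = 0.004026 K/W
Q = ΔT / R_total = 23 / 0.004026

Q ≈ 5710 W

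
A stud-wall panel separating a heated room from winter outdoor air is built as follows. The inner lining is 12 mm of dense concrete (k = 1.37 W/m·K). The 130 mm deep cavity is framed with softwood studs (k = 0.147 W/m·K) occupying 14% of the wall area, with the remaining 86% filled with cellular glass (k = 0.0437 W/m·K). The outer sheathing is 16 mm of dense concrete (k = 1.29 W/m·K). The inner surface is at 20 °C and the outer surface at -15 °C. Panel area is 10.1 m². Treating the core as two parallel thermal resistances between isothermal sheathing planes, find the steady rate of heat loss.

Sheathing layers in series; stud and cavity paths in parallel between them.
R_inner = 0.012/(1.37×10.1) = 8.672×10^-4 K/W
R_stud  = 0.13/(0.147×0.14×10.1) = 0.6254 K/W
R_cav   = 0.13/(0.0437×0.86×10.1) = 0.3425 K/W
1/R_core = 1/R_stud + 1/R_cav → R_core = 0.2213 K/W
R_outer = 0.016/(1.29×10.1) = 0.001228 K/W
R_total = 0.2234 K/W
Q = ΔT/R_total = 35/0.2234

Q ≈ 157 W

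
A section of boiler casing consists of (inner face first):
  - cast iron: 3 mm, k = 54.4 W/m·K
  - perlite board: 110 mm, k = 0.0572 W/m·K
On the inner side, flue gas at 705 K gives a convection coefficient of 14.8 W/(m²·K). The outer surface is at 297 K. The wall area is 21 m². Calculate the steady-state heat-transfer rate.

Q ≈ 4300 W

Series thermal resistances:
R_inner film = 1/(h_i·A) = 1/(14.8×21) = 0.003218 K/W
R_cast iron = L/(kA) = 0.003/(54.4×21) = 2.626×10^-6 K/W
R_perlite board = L/(kA) = 0.11/(0.0572×21) = 0.09158 K/W
R_total = 0.0948 K/W
Q = ΔT / R_total = 408 / 0.0948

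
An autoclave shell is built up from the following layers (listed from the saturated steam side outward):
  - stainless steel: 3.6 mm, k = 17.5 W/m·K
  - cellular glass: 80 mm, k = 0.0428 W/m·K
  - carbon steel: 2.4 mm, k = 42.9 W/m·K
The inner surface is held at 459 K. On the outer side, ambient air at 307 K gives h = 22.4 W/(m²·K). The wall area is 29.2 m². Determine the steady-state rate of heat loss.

Treating each layer as a thermal resistance in series:
R_stainless steel = L/(kA) = 0.0036/(17.5×29.2) = 7.045×10^-6 K/W
R_cellular glass = L/(kA) = 0.08/(0.0428×29.2) = 0.06401 K/W
R_carbon steel = L/(kA) = 0.0024/(42.9×29.2) = 1.916×10^-6 K/W
R_outer film = 1/(h_o·A) = 1/(22.4×29.2) = 0.001529 K/W
R_total = 0.06555 K/W
Q = ΔT / R_total = 152 / 0.06555

Q ≈ 2320 W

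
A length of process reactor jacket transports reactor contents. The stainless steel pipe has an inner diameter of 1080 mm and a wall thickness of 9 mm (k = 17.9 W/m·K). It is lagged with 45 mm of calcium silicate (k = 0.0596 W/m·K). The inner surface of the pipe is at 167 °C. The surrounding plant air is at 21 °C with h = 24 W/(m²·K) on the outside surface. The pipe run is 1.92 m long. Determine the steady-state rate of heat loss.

Radial resistances (cylindrical: R_cond = ln(r_o/r_i)/(2πkL), R_conv = 1/(h·2πrL)):
R_stainless steel pipe wall = ln(549/540)/(2π×17.9×1.92) = 7.655×10^-5 K/W
R_calcium silicate = ln(594/549)/(2π×0.0596×1.92) = 0.1096 K/W
R_outer film = 1/(h_o·2πr_oL) = 1/(24×2π×0.594×1.92) = 0.005815 K/W
R_total = 0.1155 K/W
Q = ΔT/R_total = 146/0.1155

Q ≈ 1260 W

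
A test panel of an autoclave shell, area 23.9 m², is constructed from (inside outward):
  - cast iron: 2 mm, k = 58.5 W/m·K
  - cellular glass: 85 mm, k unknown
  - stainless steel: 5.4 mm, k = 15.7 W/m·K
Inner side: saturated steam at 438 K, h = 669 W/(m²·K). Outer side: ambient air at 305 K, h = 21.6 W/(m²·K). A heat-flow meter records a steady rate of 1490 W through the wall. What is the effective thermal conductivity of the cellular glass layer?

Model the wall as resistances in series:
R_inner film = 1/(h_i·A) = 1/(669×23.9) = 6.254×10^-5 K/W
R_cast iron = L/(kA) = 0.002/(58.5×23.9) = 1.43×10^-6 K/W
R_stainless steel = L/(kA) = 0.0054/(15.7×23.9) = 1.439×10^-5 K/W
R_outer film = 1/(h_o·A) = 1/(21.6×23.9) = 0.001937 K/W
Sum of known resistances R_other = 0.002015 K/W
Total R = ΔT/Q = 133/1490 = 0.08926 K/W
R_cellular glass = R_total − R_other = 0.08725 K/W
k = L/(R·A) = 0.085/(0.08725×23.9)

k ≈ 0.0408 W/(m·K)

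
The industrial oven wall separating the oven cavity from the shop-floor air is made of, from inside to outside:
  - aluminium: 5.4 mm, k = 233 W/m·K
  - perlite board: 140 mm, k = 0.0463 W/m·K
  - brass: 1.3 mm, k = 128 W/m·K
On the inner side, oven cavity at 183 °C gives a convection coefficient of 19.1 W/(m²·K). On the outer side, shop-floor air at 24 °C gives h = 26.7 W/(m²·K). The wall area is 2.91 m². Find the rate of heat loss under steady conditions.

Thermal resistances in series:
R_inner film = 1/(h_i·A) = 1/(19.1×2.91) = 0.01799 K/W
R_aluminium = L/(kA) = 0.0054/(233×2.91) = 7.964×10^-6 K/W
R_perlite board = L/(kA) = 0.14/(0.0463×2.91) = 1.039 K/W
R_brass = L/(kA) = 0.0013/(128×2.91) = 3.49×10^-6 K/W
R_outer film = 1/(h_o·A) = 1/(26.7×2.91) = 0.01287 K/W
R_total = 1.07 K/W
Q = ΔT / R_total = 159 / 1.07

Q ≈ 149 W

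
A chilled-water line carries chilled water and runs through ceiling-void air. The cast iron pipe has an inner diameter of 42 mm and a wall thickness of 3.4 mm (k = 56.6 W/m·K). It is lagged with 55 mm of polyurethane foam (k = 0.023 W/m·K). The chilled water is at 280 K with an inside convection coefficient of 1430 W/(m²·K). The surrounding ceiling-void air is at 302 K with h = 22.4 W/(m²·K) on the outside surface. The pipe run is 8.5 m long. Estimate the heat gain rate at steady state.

Treating each annulus and film as a series resistance:
R_inner film = 1/(h_i·2πr₁L) = 1/(1430×2π×0.021×8.5) = 6.235×10^-4 K/W
R_cast iron pipe wall = ln(24.4/21)/(2π×56.6×8.5) = 4.964×10^-5 K/W
R_polyurethane foam = ln(79.4/24.4)/(2π×0.023×8.5) = 0.9606 K/W
R_outer film = 1/(h_o·2πr_oL) = 1/(22.4×2π×0.0794×8.5) = 0.01053 K/W
R_total = 0.9718 K/W
Q = ΔT/R_total = 22/0.9718

Q ≈ 22.6 W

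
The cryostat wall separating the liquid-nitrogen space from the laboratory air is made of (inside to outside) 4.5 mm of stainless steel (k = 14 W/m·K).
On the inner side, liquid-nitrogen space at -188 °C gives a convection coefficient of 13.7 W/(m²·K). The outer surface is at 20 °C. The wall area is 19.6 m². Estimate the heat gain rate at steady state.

Q ≈ 55600 W

Using the resistance-network approach (series):
R_inner film = 1/(h_i·A) = 1/(13.7×19.6) = 0.003724 K/W
R_stainless steel = L/(kA) = 0.0045/(14×19.6) = 1.64×10^-5 K/W
R_total = 0.003741 K/W
Q = ΔT / R_total = 208 / 0.003741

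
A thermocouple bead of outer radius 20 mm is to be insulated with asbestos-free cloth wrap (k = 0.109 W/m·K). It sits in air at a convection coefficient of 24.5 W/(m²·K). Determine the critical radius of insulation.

For a sphere r_cr = 2k/h = 2×0.109/24.5
r_cr = 8.9 mm; since the bare radius (20 mm) is above r_cr, any added insulation will reduce heat loss.

r_cr ≈ 8.9 mm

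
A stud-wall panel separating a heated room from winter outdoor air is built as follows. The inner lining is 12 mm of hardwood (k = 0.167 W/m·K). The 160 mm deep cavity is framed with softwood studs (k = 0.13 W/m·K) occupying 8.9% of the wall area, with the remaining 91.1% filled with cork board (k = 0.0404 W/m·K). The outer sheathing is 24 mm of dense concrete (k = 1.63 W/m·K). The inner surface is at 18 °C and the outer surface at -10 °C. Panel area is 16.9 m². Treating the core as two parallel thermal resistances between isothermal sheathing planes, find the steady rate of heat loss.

Q ≈ 139 W

Sheathing layers in series; stud and cavity paths in parallel between them.
R_inner = 0.012/(0.167×16.9) = 0.004252 K/W
R_stud  = 0.16/(0.13×0.089×16.9) = 0.8183 K/W
R_cav   = 0.16/(0.0404×0.911×16.9) = 0.2572 K/W
1/R_core = 1/R_stud + 1/R_cav → R_core = 0.1957 K/W
R_outer = 0.024/(1.63×16.9) = 8.712×10^-4 K/W
R_total = 0.2008 K/W
Q = ΔT/R_total = 28/0.2008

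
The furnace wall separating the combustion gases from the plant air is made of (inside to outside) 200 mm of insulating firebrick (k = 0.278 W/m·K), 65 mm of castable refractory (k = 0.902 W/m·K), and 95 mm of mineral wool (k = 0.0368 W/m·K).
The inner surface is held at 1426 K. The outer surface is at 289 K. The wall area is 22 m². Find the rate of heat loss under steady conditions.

Treating each layer as a thermal resistance in series:
R_insulating firebrick = L/(kA) = 0.2/(0.278×22) = 0.0327 K/W
R_castable refractory = L/(kA) = 0.065/(0.902×22) = 0.003276 K/W
R_mineral wool = L/(kA) = 0.095/(0.0368×22) = 0.1173 K/W
R_total = 0.1533 K/W
Q = ΔT / R_total = 1137 / 0.1533

Q ≈ 7420 W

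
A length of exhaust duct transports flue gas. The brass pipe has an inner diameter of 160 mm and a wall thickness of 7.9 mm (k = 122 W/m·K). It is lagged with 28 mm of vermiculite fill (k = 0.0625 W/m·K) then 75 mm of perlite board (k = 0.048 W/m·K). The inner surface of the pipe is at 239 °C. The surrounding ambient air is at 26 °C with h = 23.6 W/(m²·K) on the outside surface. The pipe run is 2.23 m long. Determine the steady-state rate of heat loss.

Q ≈ 198 W

Cylindrical conduction, so R = ln(r₂/r₁)/(2πkL) per layer, in series:
R_brass pipe wall = ln(87.9/80)/(2π×122×2.23) = 5.509×10^-5 K/W
R_vermiculite fill = ln(115.9/87.9)/(2π×0.0625×2.23) = 0.3158 K/W
R_perlite board = ln(190.9/115.9)/(2π×0.048×2.23) = 0.742 K/W
R_outer film = 1/(h_o·2πr_oL) = 1/(23.6×2π×0.1909×2.23) = 0.01584 K/W
R_total = 1.074 K/W
Q = ΔT/R_total = 213/1.074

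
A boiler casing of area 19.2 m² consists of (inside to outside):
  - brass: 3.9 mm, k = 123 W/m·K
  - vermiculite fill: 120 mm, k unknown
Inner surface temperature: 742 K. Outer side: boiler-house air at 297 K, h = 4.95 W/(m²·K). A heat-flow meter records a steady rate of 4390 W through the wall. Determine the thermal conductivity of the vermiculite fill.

Treating each layer as a thermal resistance in series:
R_brass = L/(kA) = 0.0039/(123×19.2) = 1.651×10^-6 K/W
R_outer film = 1/(h_o·A) = 1/(4.95×19.2) = 0.01052 K/W
Sum of known resistances R_other = 0.01052 K/W
Total R = ΔT/Q = 445/4390 = 0.1014 K/W
R_vermiculite fill = R_total − R_other = 0.09084 K/W
k = L/(R·A) = 0.12/(0.09084×19.2)

k ≈ 0.0688 W/(m·K)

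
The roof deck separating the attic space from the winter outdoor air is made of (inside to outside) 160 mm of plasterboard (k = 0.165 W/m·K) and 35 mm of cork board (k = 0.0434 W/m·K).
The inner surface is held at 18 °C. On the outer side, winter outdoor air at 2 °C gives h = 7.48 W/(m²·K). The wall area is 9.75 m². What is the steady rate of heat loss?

Q ≈ 81.7 W

Model the wall as resistances in series:
R_plasterboard = L/(kA) = 0.16/(0.165×9.75) = 0.09946 K/W
R_cork board = L/(kA) = 0.035/(0.0434×9.75) = 0.08271 K/W
R_outer film = 1/(h_o·A) = 1/(7.48×9.75) = 0.01371 K/W
R_total = 0.1959 K/W
Q = ΔT / R_total = 16 / 0.1959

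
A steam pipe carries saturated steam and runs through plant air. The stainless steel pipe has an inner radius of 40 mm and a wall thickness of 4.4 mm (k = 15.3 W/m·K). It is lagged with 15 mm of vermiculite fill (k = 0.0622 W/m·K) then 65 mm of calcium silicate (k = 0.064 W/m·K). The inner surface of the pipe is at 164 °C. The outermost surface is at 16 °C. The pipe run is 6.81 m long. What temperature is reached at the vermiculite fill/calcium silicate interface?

T ≈ 121 °C

Treating each annulus and film as a series resistance:
R_stainless steel pipe wall = ln(44.4/40)/(2π×15.3×6.81) = 1.594×10^-4 K/W
R_vermiculite fill = ln(59.4/44.4)/(2π×0.0622×6.81) = 0.1094 K/W
R_calcium silicate = ln(124.4/59.4)/(2π×0.064×6.81) = 0.2699 K/W
R_total = 0.3795 K/W
Q = ΔT/R_total = 148/0.3795
Q = 390 W
T_interface = T_inner − Q·ΣR(inner→interface) = 164 − 390×0.1095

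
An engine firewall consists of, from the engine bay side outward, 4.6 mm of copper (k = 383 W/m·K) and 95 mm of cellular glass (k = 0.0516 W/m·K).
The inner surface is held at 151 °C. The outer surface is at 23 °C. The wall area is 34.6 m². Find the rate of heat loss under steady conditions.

Series thermal resistances:
R_copper = L/(kA) = 0.0046/(383×34.6) = 3.471×10^-7 K/W
R_cellular glass = L/(kA) = 0.095/(0.0516×34.6) = 0.05321 K/W
R_total = 0.05321 K/W
Q = ΔT / R_total = 128 / 0.05321

Q ≈ 2410 W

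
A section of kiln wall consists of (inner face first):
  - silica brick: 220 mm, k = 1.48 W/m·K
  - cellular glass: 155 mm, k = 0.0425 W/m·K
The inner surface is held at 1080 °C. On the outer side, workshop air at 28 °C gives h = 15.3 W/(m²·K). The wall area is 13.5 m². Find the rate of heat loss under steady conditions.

Q ≈ 3680 W

Treating each layer as a thermal resistance in series:
R_silica brick = L/(kA) = 0.22/(1.48×13.5) = 0.01101 K/W
R_cellular glass = L/(kA) = 0.155/(0.0425×13.5) = 0.2702 K/W
R_outer film = 1/(h_o·A) = 1/(15.3×13.5) = 0.004841 K/W
R_total = 0.286 K/W
Q = ΔT / R_total = 1052 / 0.286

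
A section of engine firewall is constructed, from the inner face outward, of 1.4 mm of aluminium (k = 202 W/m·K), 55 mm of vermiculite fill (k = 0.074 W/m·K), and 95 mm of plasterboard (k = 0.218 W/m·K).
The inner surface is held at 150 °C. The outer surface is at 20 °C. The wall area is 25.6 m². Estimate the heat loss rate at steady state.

Q ≈ 2820 W

Series thermal resistances:
R_aluminium = L/(kA) = 0.0014/(202×25.6) = 2.707×10^-7 K/W
R_vermiculite fill = L/(kA) = 0.055/(0.074×25.6) = 0.02903 K/W
R_plasterboard = L/(kA) = 0.095/(0.218×25.6) = 0.01702 K/W
R_total = 0.04606 K/W
Q = ΔT / R_total = 130 / 0.04606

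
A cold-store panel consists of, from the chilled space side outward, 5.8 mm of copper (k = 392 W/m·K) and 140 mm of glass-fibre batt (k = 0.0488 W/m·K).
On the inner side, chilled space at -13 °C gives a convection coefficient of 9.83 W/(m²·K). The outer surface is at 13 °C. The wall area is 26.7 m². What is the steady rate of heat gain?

Q ≈ 234 W

Treating each layer as a thermal resistance in series:
R_inner film = 1/(h_i·A) = 1/(9.83×26.7) = 0.00381 K/W
R_copper = L/(kA) = 0.0058/(392×26.7) = 5.542×10^-7 K/W
R_glass-fibre batt = L/(kA) = 0.14/(0.0488×26.7) = 0.1074 K/W
R_total = 0.1113 K/W
Q = ΔT / R_total = 26 / 0.1113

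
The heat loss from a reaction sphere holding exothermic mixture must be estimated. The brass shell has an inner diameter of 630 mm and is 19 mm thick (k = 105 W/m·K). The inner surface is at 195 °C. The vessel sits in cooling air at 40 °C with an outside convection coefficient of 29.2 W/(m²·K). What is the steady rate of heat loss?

Spherical conduction: R = (1/r_in − 1/r_out)/(4πk) per layer; series-sum.
R_brass shell = (1/0.315 − 1/0.334)/(4π×105) = 1.369×10^-4 K/W
R_outer film = 1/(h·4πr_o²) = 1/(29.2×4π×0.334²) = 0.02443 K/W
R_total = 0.02457 K/W
Q = ΔT/R_total = 155/0.02457

Q ≈ 6310 W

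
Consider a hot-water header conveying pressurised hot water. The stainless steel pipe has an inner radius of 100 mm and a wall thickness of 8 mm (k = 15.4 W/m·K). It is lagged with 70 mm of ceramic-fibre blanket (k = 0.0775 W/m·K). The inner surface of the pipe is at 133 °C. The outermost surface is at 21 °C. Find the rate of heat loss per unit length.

q′ ≈ 109 W/m

Treating each annulus and film as a series resistance:
R_stainless steel pipe wall = ln(108/100)/(2π×15.4×1) = 7.954×10^-4 K/W
R_ceramic-fibre blanket = ln(178/108)/(2π×0.0775×1) = 1.026 K/W
R_total = 1.027 K/W
Q = ΔT/R_total = 112/1.027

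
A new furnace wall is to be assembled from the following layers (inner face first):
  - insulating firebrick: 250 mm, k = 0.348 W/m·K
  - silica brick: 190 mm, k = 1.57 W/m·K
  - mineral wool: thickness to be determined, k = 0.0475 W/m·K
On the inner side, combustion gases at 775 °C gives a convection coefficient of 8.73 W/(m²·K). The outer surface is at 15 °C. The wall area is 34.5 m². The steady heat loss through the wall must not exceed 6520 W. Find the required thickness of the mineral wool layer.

L ≈ 146 mm

Thermal resistances in series:
R_inner film = 1/(h_i·A) = 1/(8.73×34.5) = 0.00332 K/W
R_insulating firebrick = L/(kA) = 0.25/(0.348×34.5) = 0.02082 K/W
R_silica brick = L/(kA) = 0.19/(1.57×34.5) = 0.003508 K/W
Sum of the known resistances R_other = 0.02765 K/W
Required total resistance R_tot = ΔT/Q_allow = 760/6520 = 0.1166 K/W
R_mineral wool = R_tot − R_other = 0.08891 K/W
L = R·k·A = 0.08891×0.0475×34.5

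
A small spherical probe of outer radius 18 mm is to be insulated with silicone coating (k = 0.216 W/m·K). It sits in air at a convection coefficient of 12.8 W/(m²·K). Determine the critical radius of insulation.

For a sphere r_cr = 2k/h = 2×0.216/12.8
r_cr = 33.7 mm; since the bare radius (18 mm) is below r_cr, adding a thin layer of insulation will *increase* heat loss.

r_cr ≈ 33.7 mm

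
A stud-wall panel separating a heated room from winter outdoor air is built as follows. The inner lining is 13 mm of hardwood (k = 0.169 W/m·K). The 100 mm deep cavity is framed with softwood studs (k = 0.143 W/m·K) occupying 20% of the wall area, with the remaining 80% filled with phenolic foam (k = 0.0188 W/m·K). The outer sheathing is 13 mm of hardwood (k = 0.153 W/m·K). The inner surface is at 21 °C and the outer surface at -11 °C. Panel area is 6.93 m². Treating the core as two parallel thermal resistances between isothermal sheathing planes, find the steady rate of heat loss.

Q ≈ 90.4 W

Sheathing layers in series; stud and cavity paths in parallel between them.
R_inner = 0.013/(0.169×6.93) = 0.0111 K/W
R_stud  = 0.1/(0.143×0.2×6.93) = 0.5045 K/W
R_cav   = 0.1/(0.0188×0.8×6.93) = 0.9594 K/W
1/R_core = 1/R_stud + 1/R_cav → R_core = 0.3307 K/W
R_outer = 0.013/(0.153×6.93) = 0.01226 K/W
R_total = 0.354 K/W
Q = ΔT/R_total = 32/0.354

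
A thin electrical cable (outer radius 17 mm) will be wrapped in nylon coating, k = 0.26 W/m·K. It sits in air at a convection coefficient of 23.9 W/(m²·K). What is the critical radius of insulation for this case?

For a cylinder r_cr = k/h = 0.26/23.9
r_cr = 10.9 mm; since the bare radius (17 mm) is above r_cr, any added insulation will reduce heat loss.

r_cr ≈ 10.9 mm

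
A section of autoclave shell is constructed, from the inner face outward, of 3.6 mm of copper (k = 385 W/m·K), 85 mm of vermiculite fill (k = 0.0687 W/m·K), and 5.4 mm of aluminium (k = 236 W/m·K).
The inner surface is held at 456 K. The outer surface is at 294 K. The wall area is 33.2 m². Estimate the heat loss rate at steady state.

Q ≈ 4350 W

Series thermal resistances:
R_copper = L/(kA) = 0.0036/(385×33.2) = 2.816×10^-7 K/W
R_vermiculite fill = L/(kA) = 0.085/(0.0687×33.2) = 0.03727 K/W
R_aluminium = L/(kA) = 0.0054/(236×33.2) = 6.892×10^-7 K/W
R_total = 0.03727 K/W
Q = ΔT / R_total = 162 / 0.03727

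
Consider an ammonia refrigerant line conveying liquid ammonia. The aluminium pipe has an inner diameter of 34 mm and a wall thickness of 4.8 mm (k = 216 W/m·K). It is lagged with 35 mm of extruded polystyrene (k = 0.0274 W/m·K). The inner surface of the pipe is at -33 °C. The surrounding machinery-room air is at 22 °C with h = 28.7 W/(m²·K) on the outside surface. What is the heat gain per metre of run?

q′ ≈ 9.72 W/m

Per-layer cylindrical resistances, series-summed:
R_aluminium pipe wall = ln(21.8/17)/(2π×216×1) = 1.832×10^-4 K/W
R_extruded polystyrene = ln(56.8/21.8)/(2π×0.0274×1) = 5.562 K/W
R_outer film = 1/(h_o·2πr_oL) = 1/(28.7×2π×0.0568×1) = 0.09763 K/W
R_total = 5.66 K/W
Q = ΔT/R_total = 55/5.66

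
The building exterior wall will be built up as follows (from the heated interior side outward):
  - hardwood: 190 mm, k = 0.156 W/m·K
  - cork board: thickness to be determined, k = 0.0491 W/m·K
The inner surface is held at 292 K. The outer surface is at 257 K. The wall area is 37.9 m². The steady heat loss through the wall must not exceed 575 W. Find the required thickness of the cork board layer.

L ≈ 53.5 mm

Model the wall as resistances in series:
R_hardwood = L/(kA) = 0.19/(0.156×37.9) = 0.03214 K/W
Sum of the known resistances R_other = 0.03214 K/W
Required total resistance R_tot = ΔT/Q_allow = 35/575 = 0.06087 K/W
R_cork board = R_tot − R_other = 0.02873 K/W
L = R·k·A = 0.02873×0.0491×37.9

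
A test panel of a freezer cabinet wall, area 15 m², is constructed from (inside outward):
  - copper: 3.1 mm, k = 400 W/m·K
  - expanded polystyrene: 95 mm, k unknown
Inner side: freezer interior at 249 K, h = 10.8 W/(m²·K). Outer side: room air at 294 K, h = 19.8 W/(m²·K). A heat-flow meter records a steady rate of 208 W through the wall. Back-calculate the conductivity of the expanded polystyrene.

Model the wall as resistances in series:
R_inner film = 1/(h_i·A) = 1/(10.8×15) = 0.006173 K/W
R_copper = L/(kA) = 0.0031/(400×15) = 5.167×10^-7 K/W
R_outer film = 1/(h_o·A) = 1/(19.8×15) = 0.003367 K/W
Sum of known resistances R_other = 0.00954 K/W
Total R = ΔT/Q = 45/208 = 0.2163 K/W
R_expanded polystyrene = R_total − R_other = 0.2068 K/W
k = L/(R·A) = 0.095/(0.2068×15)

k ≈ 0.0306 W/(m·K)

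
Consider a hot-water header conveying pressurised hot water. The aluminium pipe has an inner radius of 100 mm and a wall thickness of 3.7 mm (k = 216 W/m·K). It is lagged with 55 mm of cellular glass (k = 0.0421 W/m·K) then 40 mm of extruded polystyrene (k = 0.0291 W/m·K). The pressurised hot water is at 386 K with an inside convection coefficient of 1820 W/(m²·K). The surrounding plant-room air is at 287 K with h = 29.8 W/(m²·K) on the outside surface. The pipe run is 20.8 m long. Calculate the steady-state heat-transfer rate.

For a radial system each layer contributes R = ln(r_out/r_in)/(2πkL); films add R = 1/(hA).
R_inner film = 1/(h_i·2πr₁L) = 1/(1820×2π×0.1×20.8) = 4.204×10^-5 K/W
R_aluminium pipe wall = ln(103.7/100)/(2π×216×20.8) = 1.287×10^-6 K/W
R_cellular glass = ln(158.7/103.7)/(2π×0.0421×20.8) = 0.07734 K/W
R_extruded polystyrene = ln(198.7/158.7)/(2π×0.0291×20.8) = 0.0591 K/W
R_outer film = 1/(h_o·2πr_oL) = 1/(29.8×2π×0.1987×20.8) = 0.001292 K/W
R_total = 0.1378 K/W
Q = ΔT/R_total = 99/0.1378

Q ≈ 719 W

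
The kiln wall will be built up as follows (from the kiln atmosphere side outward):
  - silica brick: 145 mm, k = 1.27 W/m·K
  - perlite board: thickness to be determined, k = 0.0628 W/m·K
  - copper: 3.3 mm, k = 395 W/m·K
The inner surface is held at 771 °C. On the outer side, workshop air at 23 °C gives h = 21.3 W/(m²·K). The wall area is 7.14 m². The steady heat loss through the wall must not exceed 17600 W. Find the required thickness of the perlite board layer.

L ≈ 8.94 mm

Model the wall as resistances in series:
R_silica brick = L/(kA) = 0.145/(1.27×7.14) = 0.01599 K/W
R_copper = L/(kA) = 0.0033/(395×7.14) = 1.17×10^-6 K/W
R_outer film = 1/(h_o·A) = 1/(21.3×7.14) = 0.006575 K/W
Sum of the known resistances R_other = 0.02257 K/W
Required total resistance R_tot = ΔT/Q_allow = 748/17600 = 0.0425 K/W
R_perlite board = R_tot − R_other = 0.01993 K/W
L = R·k·A = 0.01993×0.0628×7.14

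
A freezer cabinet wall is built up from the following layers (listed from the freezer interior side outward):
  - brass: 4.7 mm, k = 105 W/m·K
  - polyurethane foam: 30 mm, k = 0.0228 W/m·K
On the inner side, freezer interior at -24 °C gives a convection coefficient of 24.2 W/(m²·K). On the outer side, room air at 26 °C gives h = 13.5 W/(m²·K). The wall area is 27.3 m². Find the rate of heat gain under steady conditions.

Q ≈ 954 W

Using the resistance-network approach (series):
R_inner film = 1/(h_i·A) = 1/(24.2×27.3) = 0.001514 K/W
R_brass = L/(kA) = 0.0047/(105×27.3) = 1.64×10^-6 K/W
R_polyurethane foam = L/(kA) = 0.03/(0.0228×27.3) = 0.0482 K/W
R_outer film = 1/(h_o·A) = 1/(13.5×27.3) = 0.002713 K/W
R_total = 0.05243 K/W
Q = ΔT / R_total = 50 / 0.05243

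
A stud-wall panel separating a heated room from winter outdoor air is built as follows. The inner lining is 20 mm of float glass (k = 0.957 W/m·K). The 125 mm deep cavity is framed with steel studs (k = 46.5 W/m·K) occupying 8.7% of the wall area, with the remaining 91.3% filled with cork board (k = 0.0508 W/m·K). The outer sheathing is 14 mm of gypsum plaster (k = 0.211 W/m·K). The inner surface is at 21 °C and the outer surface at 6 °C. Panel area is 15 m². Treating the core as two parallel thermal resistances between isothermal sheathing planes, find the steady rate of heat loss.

Q ≈ 1910 W

Sheathing layers in series; stud and cavity paths in parallel between them.
R_inner = 0.02/(0.957×15) = 0.001393 K/W
R_stud  = 0.125/(46.5×0.087×15) = 0.00206 K/W
R_cav   = 0.125/(0.0508×0.913×15) = 0.1797 K/W
1/R_core = 1/R_stud + 1/R_cav → R_core = 0.002037 K/W
R_outer = 0.014/(0.211×15) = 0.004423 K/W
R_total = 0.007853 K/W
Q = ΔT/R_total = 15/0.007853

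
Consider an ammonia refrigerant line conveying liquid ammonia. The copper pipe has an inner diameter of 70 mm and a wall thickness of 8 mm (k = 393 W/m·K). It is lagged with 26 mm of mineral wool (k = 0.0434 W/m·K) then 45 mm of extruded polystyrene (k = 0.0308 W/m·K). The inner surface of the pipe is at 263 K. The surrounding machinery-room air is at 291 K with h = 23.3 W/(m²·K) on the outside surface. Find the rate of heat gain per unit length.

q′ ≈ 6.38 W/m

Treating each annulus and film as a series resistance:
R_copper pipe wall = ln(43/35)/(2π×393×1) = 8.336×10^-5 K/W
R_mineral wool = ln(69/43)/(2π×0.0434×1) = 1.734 K/W
R_extruded polystyrene = ln(114/69)/(2π×0.0308×1) = 2.594 K/W
R_outer film = 1/(h_o·2πr_oL) = 1/(23.3×2π×0.114×1) = 0.05992 K/W
R_total = 4.389 K/W
Q = ΔT/R_total = 28/4.389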